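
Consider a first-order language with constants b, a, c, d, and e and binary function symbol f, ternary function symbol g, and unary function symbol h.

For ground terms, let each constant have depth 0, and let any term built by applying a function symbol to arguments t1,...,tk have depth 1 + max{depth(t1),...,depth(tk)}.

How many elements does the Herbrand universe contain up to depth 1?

160

Count level by level. With function symbols f/2, g/3, h/1, the terms of depth ≤ k are the 5 constants together with each function applied to depth-≤(k−1) tuples, so N_k = 5 + N_{k-1}^2 + N_{k-1}^3 + N_{k-1}.
N_0 = 5
N_1 = 5 + 5^2 + 5^3 + 5 = 160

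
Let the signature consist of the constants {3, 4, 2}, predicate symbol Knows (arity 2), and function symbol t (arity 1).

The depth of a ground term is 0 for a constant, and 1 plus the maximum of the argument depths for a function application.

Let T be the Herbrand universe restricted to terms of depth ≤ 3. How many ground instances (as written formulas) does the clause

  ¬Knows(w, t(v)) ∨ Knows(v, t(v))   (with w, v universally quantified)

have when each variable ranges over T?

Ground terms of depth ≤ 3:
  If N_k denotes the number of depth-≤k ground terms, the 3 constants give N_0 = 3, and each function symbol of arity r contributes N_{k-1}^r new terms at level k: N_k = 3 + N_{k-1}.
  N_0 = 3
  N_1 = 3 + 3 = 6
  N_2 = 3 + 6 = 9
  N_3 = 3 + 9 = 12
So there are 12 ground terms available for substitution.
There are 2 variables to instantiate (w, v), each occurring in at least one literal, so different choices give different ground instances.
Number of ground instances = 12^2 = 144.

144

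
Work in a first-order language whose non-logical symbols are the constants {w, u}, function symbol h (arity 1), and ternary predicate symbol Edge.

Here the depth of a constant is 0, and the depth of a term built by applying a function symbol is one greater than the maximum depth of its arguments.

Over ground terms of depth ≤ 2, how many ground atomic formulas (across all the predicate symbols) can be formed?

First count ground terms of depth ≤ 2.
Let N_k count ground terms of depth at most k. Each non-constant term of depth ≤ k is some function symbol applied to depth-≤(k−1) arguments, giving N_k = 2 + N_{k-1}.
N_0 = 2
N_1 = 2 + 2 = 4
N_2 = 2 + 4 = 6
So |H| = 6.
For each predicate symbol, the number of ground atoms is |H| raised to its arity; summing:
  Edge: 6^3 = 216
Total ground atoms: 216.

216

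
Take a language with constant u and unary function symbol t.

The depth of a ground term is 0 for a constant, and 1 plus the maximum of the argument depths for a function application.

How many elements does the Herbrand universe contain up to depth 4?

5

Let N_k count ground terms of depth at most k. Each non-constant term of depth ≤ k is some function symbol applied to depth-≤(k−1) arguments, giving N_k = 1 + N_{k-1}.
N_0 = 1
N_1 = 1 + 1 = 2
N_2 = 1 + 2 = 3
N_3 = 1 + 3 = 4
N_4 = 1 + 4 = 5
Explicitly: u, t(u), t(t(u)), t(t(t(u))), t(t(t(t(u)))).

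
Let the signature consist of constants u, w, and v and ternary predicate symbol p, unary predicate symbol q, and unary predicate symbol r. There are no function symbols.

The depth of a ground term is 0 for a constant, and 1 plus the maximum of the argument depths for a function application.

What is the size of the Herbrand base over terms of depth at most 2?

First count ground terms of depth ≤ 2.
With no function symbols every ground term is a constant, so there are exactly 3 ground terms at every depth bound.
N_0 = 3
N_1 = 3
N_2 = 3
So |H| = 3.
A ground atom is a predicate applied to a tuple of terms from H, so the count is the sum over predicates of |H|^arity:
  p: 3^3 = 27;  q: 3;  r: 3
Total ground atoms: 27 + 3 + 3 = 33.

33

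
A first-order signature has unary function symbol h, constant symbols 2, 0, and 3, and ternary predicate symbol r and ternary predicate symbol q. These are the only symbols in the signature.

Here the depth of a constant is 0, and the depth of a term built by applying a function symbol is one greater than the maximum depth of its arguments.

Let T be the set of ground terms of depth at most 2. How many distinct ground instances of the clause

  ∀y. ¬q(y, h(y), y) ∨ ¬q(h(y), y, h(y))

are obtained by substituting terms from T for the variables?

9

Ground terms of depth ≤ 2:
  Let N_k count ground terms of depth at most k. Each non-constant term of depth ≤ k is some function symbol applied to depth-≤(k−1) arguments, giving N_k = 3 + N_{k-1}.
  N_0 = 3
  N_1 = 3 + 3 = 6
  N_2 = 3 + 6 = 9
So there are 9 ground terms available for substitution.
The body mentions the single quantified variable y; since ground terms form a free algebra, no two substitutions collapse to the same formula.
Number of ground instances = 9.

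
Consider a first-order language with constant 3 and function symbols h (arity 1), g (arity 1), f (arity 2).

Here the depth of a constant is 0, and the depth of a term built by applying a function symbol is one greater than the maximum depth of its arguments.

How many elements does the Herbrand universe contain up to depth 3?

676

Let N_k count ground terms of depth at most k. Each non-constant term of depth ≤ k is some function symbol applied to depth-≤(k−1) arguments, giving N_k = 1 + N_{k-1} + N_{k-1} + N_{k-1}^2.
N_0 = 1
N_1 = 1 + 1 + 1 + 1^2 = 4
N_2 = 1 + 4 + 4 + 4^2 = 25
N_3 = 1 + 25 + 25 + 25^2 = 676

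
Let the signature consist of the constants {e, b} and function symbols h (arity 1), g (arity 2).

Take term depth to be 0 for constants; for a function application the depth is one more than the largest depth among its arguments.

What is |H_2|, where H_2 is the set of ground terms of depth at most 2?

Let N_k count ground terms of depth at most k. Each non-constant term of depth ≤ k is some function symbol applied to depth-≤(k−1) arguments, giving N_k = 2 + N_{k-1} + N_{k-1}^2.
N_0 = 2
N_1 = 2 + 2 + 2^2 = 8
N_2 = 2 + 8 + 8^2 = 74

74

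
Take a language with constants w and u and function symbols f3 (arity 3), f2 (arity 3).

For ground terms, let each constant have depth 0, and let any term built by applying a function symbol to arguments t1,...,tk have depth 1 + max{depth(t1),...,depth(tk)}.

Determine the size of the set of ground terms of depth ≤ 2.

Let N_k = |{terms of depth ≤ k}|. Then N_0 = 2 and N_k = 2 + N_{k-1}^3 + N_{k-1}^3 for k ≥ 1 (one summand per function symbol, arity giving the exponent).
N_0 = 2
N_1 = 2 + 2^3 + 2^3 = 18
N_2 = 2 + 18^3 + 18^3 = 11666

11666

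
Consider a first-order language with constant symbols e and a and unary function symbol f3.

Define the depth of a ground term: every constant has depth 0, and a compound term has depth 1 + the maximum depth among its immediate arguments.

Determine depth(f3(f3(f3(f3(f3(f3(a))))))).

6

depth(f3(a)) = 1 + depth(a) = 1 + 0 = 1
depth(f3(f3(a))) = 1 + depth(f3(a)) = 1 + 1 = 2
depth(f3(f3(f3(a)))) = 1 + depth(f3(f3(a))) = 1 + 2 = 3
depth(f3(f3(f3(f3(a))))) = 1 + depth(f3(f3(f3(a)))) = 1 + 3 = 4
depth(f3(f3(f3(f3(f3(a)))))) = 1 + depth(f3(f3(f3(f3(a))))) = 1 + 4 = 5
depth(f3(f3(f3(f3(f3(f3(a))))))) = 1 + depth(f3(f3(f3(f3(f3(a)))))) = 1 + 5 = 6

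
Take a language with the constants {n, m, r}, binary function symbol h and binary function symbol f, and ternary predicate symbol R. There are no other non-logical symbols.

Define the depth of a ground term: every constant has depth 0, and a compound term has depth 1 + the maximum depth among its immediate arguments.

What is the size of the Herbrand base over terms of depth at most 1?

9261

First count ground terms of depth ≤ 1.
Count level by level. With function symbols h/2, f/2, the terms of depth ≤ k are the 3 constants together with each function applied to depth-≤(k−1) tuples, so N_k = 3 + N_{k-1}^2 + N_{k-1}^2.
N_0 = 3
N_1 = 3 + 3^2 + 3^2 = 21
So |H| = 21.
For each predicate symbol, the number of ground atoms is |H| raised to its arity; summing:
  R: 21^3 = 9261
Total ground atoms: 9261.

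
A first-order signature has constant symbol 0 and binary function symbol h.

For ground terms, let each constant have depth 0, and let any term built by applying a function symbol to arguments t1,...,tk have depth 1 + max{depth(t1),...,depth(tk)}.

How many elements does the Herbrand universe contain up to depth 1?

2

Let N_k count ground terms of depth at most k. Each non-constant term of depth ≤ k is some function symbol applied to depth-≤(k−1) arguments, giving N_k = 1 + N_{k-1}^2.
N_0 = 1
N_1 = 1 + 1^2 = 2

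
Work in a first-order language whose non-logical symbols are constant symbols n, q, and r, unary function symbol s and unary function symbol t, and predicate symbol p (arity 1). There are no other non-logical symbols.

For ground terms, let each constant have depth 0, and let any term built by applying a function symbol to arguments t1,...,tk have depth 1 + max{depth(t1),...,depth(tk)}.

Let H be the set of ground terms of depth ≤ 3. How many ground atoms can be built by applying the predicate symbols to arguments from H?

45

First count ground terms of depth ≤ 3.
Write N_k for the number of ground terms of depth ≤ k. A term of depth ≤ k is either a constant or a function symbol applied to arguments of depth ≤ k−1, so N_k = 3 + N_{k-1} + N_{k-1}.
N_0 = 3
N_1 = 3 + 3 + 3 = 9
N_2 = 3 + 9 + 9 = 21
N_3 = 3 + 21 + 21 = 45
So |H| = 45.
A ground atom is a predicate applied to a tuple of terms from H, so the count is the sum over predicates of |H|^arity:
  p: 45
Total ground atoms: 45.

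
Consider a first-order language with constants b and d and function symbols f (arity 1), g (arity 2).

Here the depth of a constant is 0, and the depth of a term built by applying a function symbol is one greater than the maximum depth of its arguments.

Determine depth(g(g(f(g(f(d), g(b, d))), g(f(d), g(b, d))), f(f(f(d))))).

5

depth(f(d)) = 1 + depth(d) = 1 + 0 = 1
depth(g(b, d)) = 1 + max(0, 0) = 1
depth(g(f(d), g(b, d))) = 1 + max(1, 1) = 2
depth(f(g(f(d), g(b, d)))) = 1 + depth(g(f(d), g(b, d))) = 1 + 2 = 3
depth(g(f(g(f(d), g(b, d))), g(f(d), g(b, d)))) = 1 + max(3, 2) = 4
depth(f(f(d))) = 1 + depth(f(d)) = 1 + 1 = 2
depth(f(f(f(d)))) = 1 + depth(f(f(d))) = 1 + 2 = 3
depth(g(g(f(g(f(d), g(b, d))), g(f(d), g(b, d))), f(f(f(d))))) = 1 + max(4, 3) = 5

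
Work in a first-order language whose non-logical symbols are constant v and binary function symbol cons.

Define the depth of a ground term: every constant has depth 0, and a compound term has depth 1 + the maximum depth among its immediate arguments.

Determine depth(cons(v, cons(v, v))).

depth(cons(v, v)) = 1 + max(0, 0) = 1
depth(cons(v, cons(v, v))) = 1 + max(0, 1) = 2

2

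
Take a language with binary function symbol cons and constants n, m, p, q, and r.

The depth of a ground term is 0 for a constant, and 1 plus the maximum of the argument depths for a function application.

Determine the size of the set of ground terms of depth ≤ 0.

5

Let N_k = |{terms of depth ≤ k}|. Then N_0 = 5 and N_k = 5 + N_{k-1}^2 for k ≥ 1 (one summand per function symbol, arity giving the exponent).
N_0 = 5
Explicitly: n, m, p, q, r.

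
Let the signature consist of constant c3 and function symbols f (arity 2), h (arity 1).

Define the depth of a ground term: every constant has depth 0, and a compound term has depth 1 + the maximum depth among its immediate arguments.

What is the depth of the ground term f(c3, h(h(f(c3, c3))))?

depth(f(c3, c3)) = 1 + max(0, 0) = 1
depth(h(f(c3, c3))) = 1 + depth(f(c3, c3)) = 1 + 1 = 2
depth(h(h(f(c3, c3)))) = 1 + depth(h(f(c3, c3))) = 1 + 2 = 3
depth(f(c3, h(h(f(c3, c3))))) = 1 + max(0, 3) = 4

4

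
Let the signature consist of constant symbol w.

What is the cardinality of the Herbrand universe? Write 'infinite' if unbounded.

1

There are no function symbols, so the only ground term is the single constant.
The Herbrand universe is {w}, finite with 1 element.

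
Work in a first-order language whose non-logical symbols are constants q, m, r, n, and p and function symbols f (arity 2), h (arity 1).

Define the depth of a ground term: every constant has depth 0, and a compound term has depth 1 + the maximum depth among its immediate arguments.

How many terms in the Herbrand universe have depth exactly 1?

30

Let N_k count ground terms of depth at most k. Each non-constant term of depth ≤ k is some function symbol applied to depth-≤(k−1) arguments, giving N_k = 5 + N_{k-1}^2 + N_{k-1}.
N_0 = 5
N_1 = 5 + 5^2 + 5 = 35
Terms of depth exactly 1: N_1 − N_0 = 35 − 5 = 30.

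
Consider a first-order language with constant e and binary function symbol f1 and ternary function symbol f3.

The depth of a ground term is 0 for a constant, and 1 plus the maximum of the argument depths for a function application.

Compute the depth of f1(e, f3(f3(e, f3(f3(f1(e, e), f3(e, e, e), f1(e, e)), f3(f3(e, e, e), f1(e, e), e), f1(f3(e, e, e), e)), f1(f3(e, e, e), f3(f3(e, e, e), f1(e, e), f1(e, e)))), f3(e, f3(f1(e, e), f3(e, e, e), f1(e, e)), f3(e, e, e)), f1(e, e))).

6

depth(f1(e, e)) = 1 + max(0, 0) = 1
depth(f3(e, e, e)) = 1 + max(0, 0, 0) = 1
depth(f3(f1(e, e), f3(e, e, e), f1(e, e))) = 1 + max(1, 1, 1) = 2
depth(f3(f3(e, e, e), f1(e, e), e)) = 1 + max(1, 1, 0) = 2
depth(f1(f3(e, e, e), e)) = 1 + max(1, 0) = 2
depth(f3(f3(f1(e, e), f3(e, e, e), f1(e, e)), f3(f3(e, e, e), f1(e, e), e), f1(f3(e, e, e), e))) = 1 + max(2, 2, 2) = 3
depth(f3(f3(e, e, e), f1(e, e), f1(e, e))) = 1 + max(1, 1, 1) = 2
depth(f1(f3(e, e, e), f3(f3(e, e, e), f1(e, e), f1(e, e)))) = 1 + max(1, 2) = 3
depth(f3(e, f3(f3(f1(e, e), f3(e, e, e), f1(e, e)), f3(f3(e, e, e), f1(e, e), e), f1(f3(e, e, e), e)), f1(f3(e, e, e), f3(f3(e, e, e), f1(e, e), f1(e, e))))) = 1 + max(0, 3, 3) = 4
depth(f3(e, f3(f1(e, e), f3(e, e, e), f1(e, e)), f3(e, e, e))) = 1 + max(0, 2, 1) = 3
depth(f3(f3(e, f3(f3(f1(e, e), f3(e, e, e), f1(e, e)), f3(f3(e, e, e), f1(e, e), e), f1(f3(e, e, e), e)), f1(f3(e, e, e), f3(f3(e, e, e), f1(e, e), f1(e, e)))), f3(e, f3(f1(e, e), f3(e, e, e), f1(e, e)), f3(e, e, e)), f1(e, e))) = 1 + max(4, 3, 1) = 5
depth(f1(e, f3(f3(e, f3(f3(f1(e, e), f3(e, e, e), f1(e, e)), f3(f3(e, e, e), f1(e, e), e), f1(f3(e, e, e), e)), f1(f3(e, e, e), f3(f3(e, e, e), f1(e, e), f1(e, e)))), f3(e, f3(f1(e, e), f3(e, e, e), f1(e, e)), f3(e, e, e)), f1(e, e)))) = 1 + max(0, 5) = 6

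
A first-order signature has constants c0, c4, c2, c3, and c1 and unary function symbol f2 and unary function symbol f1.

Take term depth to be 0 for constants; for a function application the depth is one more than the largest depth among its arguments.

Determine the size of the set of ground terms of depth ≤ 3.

Let N_k = |{terms of depth ≤ k}|. Then N_0 = 5 and N_k = 5 + N_{k-1} + N_{k-1} for k ≥ 1 (one summand per function symbol, arity giving the exponent).
N_0 = 5
N_1 = 5 + 5 + 5 = 15
N_2 = 5 + 15 + 15 = 35
N_3 = 5 + 35 + 35 = 75

75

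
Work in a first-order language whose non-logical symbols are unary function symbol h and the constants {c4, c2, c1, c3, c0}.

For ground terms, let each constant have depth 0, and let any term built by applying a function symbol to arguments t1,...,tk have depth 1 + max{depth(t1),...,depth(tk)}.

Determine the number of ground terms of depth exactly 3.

5

Write N_k for the number of ground terms of depth ≤ k. A term of depth ≤ k is either a constant or a function symbol applied to arguments of depth ≤ k−1, so N_k = 5 + N_{k-1}.
N_0 = 5
N_1 = 5 + 5 = 10
N_2 = 5 + 10 = 15
N_3 = 5 + 15 = 20
Terms of depth exactly 3: N_3 − N_2 = 20 − 15 = 5.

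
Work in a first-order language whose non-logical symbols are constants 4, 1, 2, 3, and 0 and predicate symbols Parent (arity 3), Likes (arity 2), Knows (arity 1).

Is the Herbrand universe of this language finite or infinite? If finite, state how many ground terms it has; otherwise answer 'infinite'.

5

There are no function symbols, so every ground term is one of the 5 constants.
The Herbrand universe is {4, 1, 2, 3, 0}, which is finite with 5 elements.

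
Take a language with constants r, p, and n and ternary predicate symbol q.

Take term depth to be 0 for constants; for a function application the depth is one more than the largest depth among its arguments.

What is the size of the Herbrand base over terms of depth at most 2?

First count ground terms of depth ≤ 2.
With no function symbols every ground term is a constant, so there are exactly 3 ground terms at every depth bound.
N_0 = 3
N_1 = 3
N_2 = 3
Explicitly: r, p, n.
So |H| = 3.
Ground atoms are formed by filling each argument slot of a predicate with a term from H, so an r-ary predicate gives |H|^r atoms:
  q: 3^3 = 27
Total ground atoms: 27.

27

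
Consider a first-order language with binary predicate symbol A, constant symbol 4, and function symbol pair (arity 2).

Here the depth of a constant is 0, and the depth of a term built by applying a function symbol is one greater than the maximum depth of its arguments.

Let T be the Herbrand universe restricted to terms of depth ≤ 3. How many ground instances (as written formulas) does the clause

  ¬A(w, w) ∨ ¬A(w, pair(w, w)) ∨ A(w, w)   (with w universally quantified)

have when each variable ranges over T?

Ground terms of depth ≤ 3:
  Write N_k for the number of ground terms of depth ≤ k. A term of depth ≤ k is either a constant or a function symbol applied to arguments of depth ≤ k−1, so N_k = 1 + N_{k-1}^2.
  N_0 = 1
  N_1 = 1 + 1^2 = 2
  N_2 = 1 + 2^2 = 5
  N_3 = 1 + 5^2 = 26
So there are 26 ground terms available for substitution.
The body mentions the single quantified variable w; since ground terms form a free algebra, no two substitutions collapse to the same formula.
Number of ground instances = 26.

26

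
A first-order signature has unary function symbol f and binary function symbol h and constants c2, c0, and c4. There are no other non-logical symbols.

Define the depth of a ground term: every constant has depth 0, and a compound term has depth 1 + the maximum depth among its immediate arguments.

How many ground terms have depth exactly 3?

59052

If N_k denotes the number of depth-≤k ground terms, the 3 constants give N_0 = 3, and each function symbol of arity r contributes N_{k-1}^r new terms at level k: N_k = 3 + N_{k-1} + N_{k-1}^2.
N_0 = 3
N_1 = 3 + 3 + 3^2 = 15
N_2 = 3 + 15 + 15^2 = 243
N_3 = 3 + 243 + 243^2 = 59295
Terms of depth exactly 3: N_3 − N_2 = 59295 − 243 = 59052.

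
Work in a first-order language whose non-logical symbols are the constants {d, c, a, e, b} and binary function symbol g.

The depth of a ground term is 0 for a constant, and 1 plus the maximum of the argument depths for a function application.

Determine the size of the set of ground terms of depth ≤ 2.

905

Let N_k count ground terms of depth at most k. Each non-constant term of depth ≤ k is some function symbol applied to depth-≤(k−1) arguments, giving N_k = 5 + N_{k-1}^2.
N_0 = 5
N_1 = 5 + 5^2 = 30
N_2 = 5 + 30^2 = 905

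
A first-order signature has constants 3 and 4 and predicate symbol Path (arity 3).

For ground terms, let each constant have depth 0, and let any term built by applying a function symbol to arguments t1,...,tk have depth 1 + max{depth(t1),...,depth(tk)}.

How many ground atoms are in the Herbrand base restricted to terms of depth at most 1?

First count ground terms of depth ≤ 1.
With no function symbols every ground term is a constant, so there are exactly 2 ground terms at every depth bound.
N_0 = 2
N_1 = 2
Explicitly: 3, 4.
So |H| = 2.
For each predicate symbol, the number of ground atoms is |H| raised to its arity; summing:
  Path: 2^3 = 8
Total ground atoms: 8.

8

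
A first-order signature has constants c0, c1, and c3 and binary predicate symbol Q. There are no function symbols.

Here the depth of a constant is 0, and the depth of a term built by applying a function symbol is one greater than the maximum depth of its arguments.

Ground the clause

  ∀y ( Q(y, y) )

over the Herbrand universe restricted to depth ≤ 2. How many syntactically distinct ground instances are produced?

Ground terms of depth ≤ 2:
  With no function symbols every ground term is a constant, so there are exactly 3 ground terms at every depth bound.
  N_0 = 3
  N_1 = 3
  N_2 = 3
  Explicitly: c0, c1, c3.
So there are 3 ground terms available for substitution.
The clause has 1 distinct variable (y), which appears in the body. In the free term algebra distinct substitutions yield syntactically distinct ground instances.
Number of ground instances = 3.

3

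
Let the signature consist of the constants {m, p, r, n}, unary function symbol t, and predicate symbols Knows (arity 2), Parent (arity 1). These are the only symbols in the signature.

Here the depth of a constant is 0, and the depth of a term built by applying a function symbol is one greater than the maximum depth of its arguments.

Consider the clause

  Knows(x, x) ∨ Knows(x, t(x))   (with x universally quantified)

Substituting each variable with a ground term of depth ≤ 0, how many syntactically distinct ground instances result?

Ground terms of depth ≤ 0:
  Let N_k = |{terms of depth ≤ k}|. Then N_0 = 4 and N_k = 4 + N_{k-1} for k ≥ 1 (one summand per function symbol, arity giving the exponent).
  N_0 = 4
  Explicitly: m, p, r, n.
So there are 4 ground terms available for substitution.
The body mentions the single quantified variable x; since ground terms form a free algebra, no two substitutions collapse to the same formula.
Number of ground instances = 4.

4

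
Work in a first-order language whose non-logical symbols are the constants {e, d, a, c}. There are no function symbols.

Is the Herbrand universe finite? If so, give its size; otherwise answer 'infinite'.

There are no function symbols, so every ground term is one of the 4 constants.
The Herbrand universe is {e, d, a, c}, which is finite with 4 elements.

4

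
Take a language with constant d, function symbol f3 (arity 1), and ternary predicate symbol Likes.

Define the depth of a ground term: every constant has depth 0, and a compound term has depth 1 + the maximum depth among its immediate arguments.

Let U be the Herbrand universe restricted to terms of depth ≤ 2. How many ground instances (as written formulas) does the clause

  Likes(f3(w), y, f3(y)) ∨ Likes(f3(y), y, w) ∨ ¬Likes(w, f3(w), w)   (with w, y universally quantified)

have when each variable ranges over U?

Ground terms of depth ≤ 2:
  Count level by level. With function symbols f3/1, the terms of depth ≤ k are the 1 constant together with each function applied to depth-≤(k−1) tuples, so N_k = 1 + N_{k-1}.
  N_0 = 1
  N_1 = 1 + 1 = 2
  N_2 = 1 + 2 = 3
  Explicitly: d, f3(d), f3(f3(d)).
So there are 3 ground terms available for substitution.
The clause has 2 distinct variables (w, y), each appearing in the body. In the free term algebra distinct substitutions yield syntactically distinct ground instances.
Number of ground instances = 3^2 = 9.

9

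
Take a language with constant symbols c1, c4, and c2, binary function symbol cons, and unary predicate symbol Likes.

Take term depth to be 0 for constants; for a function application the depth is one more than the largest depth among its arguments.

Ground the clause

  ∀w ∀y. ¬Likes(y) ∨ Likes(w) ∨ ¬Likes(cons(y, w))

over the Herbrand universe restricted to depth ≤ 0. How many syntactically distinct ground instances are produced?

Ground terms of depth ≤ 0:
  Write N_k for the number of ground terms of depth ≤ k. A term of depth ≤ k is either a constant or a function symbol applied to arguments of depth ≤ k−1, so N_k = 3 + N_{k-1}^2.
  N_0 = 3
So there are 3 ground terms available for substitution.
The clause has 2 distinct variables (w, y), each appearing in the body. In the free term algebra distinct substitutions yield syntactically distinct ground instances.
Number of ground instances = 3^2 = 9.

9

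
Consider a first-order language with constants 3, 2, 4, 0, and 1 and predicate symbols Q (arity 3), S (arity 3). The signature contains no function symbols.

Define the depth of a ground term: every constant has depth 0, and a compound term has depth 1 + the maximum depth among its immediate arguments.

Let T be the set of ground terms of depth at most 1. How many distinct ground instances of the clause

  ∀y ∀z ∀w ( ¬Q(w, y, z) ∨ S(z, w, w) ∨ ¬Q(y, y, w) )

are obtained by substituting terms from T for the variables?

125

Ground terms of depth ≤ 1:
  With no function symbols every ground term is a constant, so there are exactly 5 ground terms at every depth bound.
  N_0 = 5
  N_1 = 5
  Explicitly: 3, 2, 4, 0, 1.
So there are 5 ground terms available for substitution.
Each of y, z, w ranges independently over the available ground terms, and distinct assignments produce distinct instances.
Number of ground instances = 5^3 = 125.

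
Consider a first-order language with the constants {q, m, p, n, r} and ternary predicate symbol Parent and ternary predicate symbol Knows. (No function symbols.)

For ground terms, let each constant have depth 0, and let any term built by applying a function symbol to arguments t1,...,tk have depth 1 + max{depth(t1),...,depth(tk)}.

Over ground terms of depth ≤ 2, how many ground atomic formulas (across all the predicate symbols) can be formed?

250

First count ground terms of depth ≤ 2.
With no function symbols every ground term is a constant, so there are exactly 5 ground terms at every depth bound.
N_0 = 5
N_1 = 5
N_2 = 5
So |H| = 5.
Ground atoms are formed by filling each argument slot of a predicate with a term from H, so an r-ary predicate gives |H|^r atoms:
  Parent: 5^3 = 125;  Knows: 5^3 = 125
Total ground atoms: 125 + 125 = 250.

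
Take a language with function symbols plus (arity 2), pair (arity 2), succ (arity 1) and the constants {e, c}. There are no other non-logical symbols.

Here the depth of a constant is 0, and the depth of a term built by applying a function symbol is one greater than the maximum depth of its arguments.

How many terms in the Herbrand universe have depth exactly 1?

10

If N_k denotes the number of depth-≤k ground terms, the 2 constants give N_0 = 2, and each function symbol of arity r contributes N_{k-1}^r new terms at level k: N_k = 2 + N_{k-1}^2 + N_{k-1}^2 + N_{k-1}.
N_0 = 2
N_1 = 2 + 2^2 + 2^2 + 2 = 12
Terms of depth exactly 1: N_1 − N_0 = 12 − 2 = 10.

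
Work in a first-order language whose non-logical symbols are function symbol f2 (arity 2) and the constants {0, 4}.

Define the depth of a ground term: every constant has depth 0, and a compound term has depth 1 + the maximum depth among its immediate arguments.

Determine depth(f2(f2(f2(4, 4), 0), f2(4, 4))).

depth(f2(4, 4)) = 1 + max(0, 0) = 1
depth(f2(f2(4, 4), 0)) = 1 + max(1, 0) = 2
depth(f2(f2(f2(4, 4), 0), f2(4, 4))) = 1 + max(2, 1) = 3

3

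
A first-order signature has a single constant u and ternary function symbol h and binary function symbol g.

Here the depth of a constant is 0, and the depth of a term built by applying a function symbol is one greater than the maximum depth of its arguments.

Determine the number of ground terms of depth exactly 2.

34

Write N_k for the number of ground terms of depth ≤ k. A term of depth ≤ k is either a constant or a function symbol applied to arguments of depth ≤ k−1, so N_k = 1 + N_{k-1}^3 + N_{k-1}^2.
N_0 = 1
N_1 = 1 + 1^3 + 1^2 = 3
N_2 = 1 + 3^3 + 3^2 = 37
Terms of depth exactly 2: N_2 − N_1 = 37 − 3 = 34.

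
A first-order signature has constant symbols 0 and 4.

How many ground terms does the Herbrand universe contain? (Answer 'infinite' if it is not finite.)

2

There are no function symbols, so every ground term is one of the 2 constants.
The Herbrand universe is {0, 4}, which is finite with 2 elements.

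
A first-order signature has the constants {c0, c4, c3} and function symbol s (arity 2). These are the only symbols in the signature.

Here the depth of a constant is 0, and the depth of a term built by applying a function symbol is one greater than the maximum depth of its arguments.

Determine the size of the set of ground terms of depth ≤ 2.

147

Count level by level. With function symbols s/2, the terms of depth ≤ k are the 3 constants together with each function applied to depth-≤(k−1) tuples, so N_k = 3 + N_{k-1}^2.
N_0 = 3
N_1 = 3 + 3^2 = 12
N_2 = 3 + 12^2 = 147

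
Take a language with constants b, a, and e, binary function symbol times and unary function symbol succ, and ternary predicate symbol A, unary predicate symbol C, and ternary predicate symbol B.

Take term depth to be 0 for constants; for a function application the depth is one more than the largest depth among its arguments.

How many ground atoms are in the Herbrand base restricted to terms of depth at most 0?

57

First count ground terms of depth ≤ 0.
If N_k denotes the number of depth-≤k ground terms, the 3 constants give N_0 = 3, and each function symbol of arity r contributes N_{k-1}^r new terms at level k: N_k = 3 + N_{k-1}^2 + N_{k-1}.
N_0 = 3
Explicitly: b, a, e.
So |H| = 3.
A ground atom is a predicate applied to a tuple of terms from H, so the count is the sum over predicates of |H|^arity:
  A: 3^3 = 27;  C: 3;  B: 3^3 = 27
Total ground atoms: 27 + 3 + 27 = 57.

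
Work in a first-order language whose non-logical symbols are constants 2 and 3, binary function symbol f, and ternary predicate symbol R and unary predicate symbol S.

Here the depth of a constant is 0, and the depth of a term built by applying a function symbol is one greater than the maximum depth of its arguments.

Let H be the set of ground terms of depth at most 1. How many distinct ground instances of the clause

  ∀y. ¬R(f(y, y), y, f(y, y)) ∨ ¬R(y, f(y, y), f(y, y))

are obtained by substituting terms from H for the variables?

Ground terms of depth ≤ 1:
  If N_k denotes the number of depth-≤k ground terms, the 2 constants give N_0 = 2, and each function symbol of arity r contributes N_{k-1}^r new terms at level k: N_k = 2 + N_{k-1}^2.
  N_0 = 2
  N_1 = 2 + 2^2 = 6
  Explicitly: 2, 3, f(2, 2), f(2, 3), f(3, 2), f(3, 3).
So there are 6 ground terms available for substitution.
There is 1 variable to instantiate (y),  occurring in at least one literal, so different choices give different ground instances.
Number of ground instances = 6.

6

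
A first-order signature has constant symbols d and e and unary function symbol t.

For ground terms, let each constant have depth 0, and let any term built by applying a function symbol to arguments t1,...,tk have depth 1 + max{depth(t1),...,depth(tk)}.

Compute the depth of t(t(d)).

2

depth(t(d)) = 1 + depth(d) = 1 + 0 = 1
depth(t(t(d))) = 1 + depth(t(d)) = 1 + 1 = 2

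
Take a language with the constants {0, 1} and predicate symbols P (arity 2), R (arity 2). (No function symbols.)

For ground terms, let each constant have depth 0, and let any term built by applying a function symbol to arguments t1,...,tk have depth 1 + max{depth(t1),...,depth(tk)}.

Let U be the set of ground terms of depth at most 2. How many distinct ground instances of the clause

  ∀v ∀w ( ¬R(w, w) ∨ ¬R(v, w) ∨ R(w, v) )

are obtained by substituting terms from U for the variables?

4

Ground terms of depth ≤ 2:
  With no function symbols every ground term is a constant, so there are exactly 2 ground terms at every depth bound.
  N_0 = 2
  N_1 = 2
  N_2 = 2
  Explicitly: 0, 1.
So there are 2 ground terms available for substitution.
The clause has 2 distinct variables (v, w), each appearing in the body. In the free term algebra distinct substitutions yield syntactically distinct ground instances.
Number of ground instances = 2^2 = 4.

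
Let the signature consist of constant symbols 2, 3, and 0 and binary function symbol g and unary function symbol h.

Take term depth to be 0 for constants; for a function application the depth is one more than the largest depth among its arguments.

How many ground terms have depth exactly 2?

Let N_k = |{terms of depth ≤ k}|. Then N_0 = 3 and N_k = 3 + N_{k-1}^2 + N_{k-1} for k ≥ 1 (one summand per function symbol, arity giving the exponent).
N_0 = 3
N_1 = 3 + 3^2 + 3 = 15
N_2 = 3 + 15^2 + 15 = 243
Terms of depth exactly 2: N_2 − N_1 = 243 − 15 = 228.

228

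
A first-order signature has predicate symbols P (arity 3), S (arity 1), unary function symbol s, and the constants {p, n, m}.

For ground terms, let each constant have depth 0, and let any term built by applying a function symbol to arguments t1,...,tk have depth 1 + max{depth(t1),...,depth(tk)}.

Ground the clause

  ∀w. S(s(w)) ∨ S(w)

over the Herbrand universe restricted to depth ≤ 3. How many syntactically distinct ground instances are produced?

12

Ground terms of depth ≤ 3:
  Let N_k count ground terms of depth at most k. Each non-constant term of depth ≤ k is some function symbol applied to depth-≤(k−1) arguments, giving N_k = 3 + N_{k-1}.
  N_0 = 3
  N_1 = 3 + 3 = 6
  N_2 = 3 + 6 = 9
  N_3 = 3 + 9 = 12
  Explicitly: p, n, m, s(p), s(n), s(m), s(s(p)), s(s(n)), s(s(m)), s(s(s(p))), s(s(s(n))), s(s(s(m))).
So there are 12 ground terms available for substitution.
There is 1 variable to instantiate (w),  occurring in at least one literal, so different choices give different ground instances.
Number of ground instances = 12.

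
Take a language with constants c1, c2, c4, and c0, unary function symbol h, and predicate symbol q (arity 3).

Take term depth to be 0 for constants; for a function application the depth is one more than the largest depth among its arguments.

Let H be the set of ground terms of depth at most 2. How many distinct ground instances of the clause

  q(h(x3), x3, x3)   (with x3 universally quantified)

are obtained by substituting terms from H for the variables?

Ground terms of depth ≤ 2:
  If N_k denotes the number of depth-≤k ground terms, the 4 constants give N_0 = 4, and each function symbol of arity r contributes N_{k-1}^r new terms at level k: N_k = 4 + N_{k-1}.
  N_0 = 4
  N_1 = 4 + 4 = 8
  N_2 = 4 + 8 = 12
So there are 12 ground terms available for substitution.
The variable x3 ranges independently over the available ground terms, and distinct assignments produce distinct instances.
Number of ground instances = 12.

12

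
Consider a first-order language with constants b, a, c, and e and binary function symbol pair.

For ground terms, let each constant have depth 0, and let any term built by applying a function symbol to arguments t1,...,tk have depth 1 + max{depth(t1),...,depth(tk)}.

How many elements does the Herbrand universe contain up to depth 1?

20

If N_k denotes the number of depth-≤k ground terms, the 4 constants give N_0 = 4, and each function symbol of arity r contributes N_{k-1}^r new terms at level k: N_k = 4 + N_{k-1}^2.
N_0 = 4
N_1 = 4 + 4^2 = 20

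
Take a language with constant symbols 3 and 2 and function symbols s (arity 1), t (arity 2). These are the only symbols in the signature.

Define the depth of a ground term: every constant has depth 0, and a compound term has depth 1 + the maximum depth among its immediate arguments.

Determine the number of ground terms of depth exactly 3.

Let N_k count ground terms of depth at most k. Each non-constant term of depth ≤ k is some function symbol applied to depth-≤(k−1) arguments, giving N_k = 2 + N_{k-1} + N_{k-1}^2.
N_0 = 2
N_1 = 2 + 2 + 2^2 = 8
N_2 = 2 + 8 + 8^2 = 74
N_3 = 2 + 74 + 74^2 = 5552
Terms of depth exactly 3: N_3 − N_2 = 5552 − 74 = 5478.

5478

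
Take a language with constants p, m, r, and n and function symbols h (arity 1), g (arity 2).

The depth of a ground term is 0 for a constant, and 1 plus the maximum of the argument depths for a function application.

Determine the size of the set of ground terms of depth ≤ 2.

604

Count level by level. With function symbols h/1, g/2, the terms of depth ≤ k are the 4 constants together with each function applied to depth-≤(k−1) tuples, so N_k = 4 + N_{k-1} + N_{k-1}^2.
N_0 = 4
N_1 = 4 + 4 + 4^2 = 24
N_2 = 4 + 24 + 24^2 = 604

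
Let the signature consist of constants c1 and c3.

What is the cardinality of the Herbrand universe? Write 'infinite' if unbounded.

There are no function symbols, so every ground term is one of the 2 constants.
The Herbrand universe is {c1, c3}, which is finite with 2 elements.

2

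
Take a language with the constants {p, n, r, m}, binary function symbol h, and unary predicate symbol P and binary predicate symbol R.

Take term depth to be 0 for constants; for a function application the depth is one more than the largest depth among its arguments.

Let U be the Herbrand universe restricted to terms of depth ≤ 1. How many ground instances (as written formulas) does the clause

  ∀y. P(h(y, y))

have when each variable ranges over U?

Ground terms of depth ≤ 1:
  Write N_k for the number of ground terms of depth ≤ k. A term of depth ≤ k is either a constant or a function symbol applied to arguments of depth ≤ k−1, so N_k = 4 + N_{k-1}^2.
  N_0 = 4
  N_1 = 4 + 4^2 = 20
So there are 20 ground terms available for substitution.
There is 1 variable to instantiate (y),  occurring in at least one literal, so different choices give different ground instances.
Number of ground instances = 20.

20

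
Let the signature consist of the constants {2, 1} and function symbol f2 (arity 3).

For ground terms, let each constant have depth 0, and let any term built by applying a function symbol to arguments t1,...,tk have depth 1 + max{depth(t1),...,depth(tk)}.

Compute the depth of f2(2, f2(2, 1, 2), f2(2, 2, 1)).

depth(f2(2, 1, 2)) = 1 + max(0, 0, 0) = 1
depth(f2(2, 2, 1)) = 1 + max(0, 0, 0) = 1
depth(f2(2, f2(2, 1, 2), f2(2, 2, 1))) = 1 + max(0, 1, 1) = 2

2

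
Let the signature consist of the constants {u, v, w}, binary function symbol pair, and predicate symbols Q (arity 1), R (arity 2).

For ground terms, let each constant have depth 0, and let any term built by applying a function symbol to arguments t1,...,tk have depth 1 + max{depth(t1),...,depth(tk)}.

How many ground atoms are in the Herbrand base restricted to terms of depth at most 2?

First count ground terms of depth ≤ 2.
Let N_k count ground terms of depth at most k. Each non-constant term of depth ≤ k is some function symbol applied to depth-≤(k−1) arguments, giving N_k = 3 + N_{k-1}^2.
N_0 = 3
N_1 = 3 + 3^2 = 12
N_2 = 3 + 12^2 = 147
So |H| = 147.
Each predicate of arity r yields |H|^r ground atoms (one per choice of an r-tuple from H):
  Q: 147;  R: 147^2 = 21609
Total ground atoms: 147 + 21609 = 21756.

21756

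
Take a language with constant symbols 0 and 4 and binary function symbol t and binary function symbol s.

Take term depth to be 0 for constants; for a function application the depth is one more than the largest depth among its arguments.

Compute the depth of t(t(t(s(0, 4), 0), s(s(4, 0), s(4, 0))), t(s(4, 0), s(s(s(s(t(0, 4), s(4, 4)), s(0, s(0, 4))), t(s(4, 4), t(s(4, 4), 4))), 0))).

7

depth(s(0, 4)) = 1 + max(0, 0) = 1
depth(t(s(0, 4), 0)) = 1 + max(1, 0) = 2
depth(s(4, 0)) = 1 + max(0, 0) = 1
depth(s(s(4, 0), s(4, 0))) = 1 + max(1, 1) = 2
depth(t(t(s(0, 4), 0), s(s(4, 0), s(4, 0)))) = 1 + max(2, 2) = 3
depth(t(0, 4)) = 1 + max(0, 0) = 1
depth(s(4, 4)) = 1 + max(0, 0) = 1
depth(s(t(0, 4), s(4, 4))) = 1 + max(1, 1) = 2
depth(s(0, s(0, 4))) = 1 + max(0, 1) = 2
depth(s(s(t(0, 4), s(4, 4)), s(0, s(0, 4)))) = 1 + max(2, 2) = 3
depth(t(s(4, 4), 4)) = 1 + max(1, 0) = 2
depth(t(s(4, 4), t(s(4, 4), 4))) = 1 + max(1, 2) = 3
depth(s(s(s(t(0, 4), s(4, 4)), s(0, s(0, 4))), t(s(4, 4), t(s(4, 4), 4)))) = 1 + max(3, 3) = 4
depth(s(s(s(s(t(0, 4), s(4, 4)), s(0, s(0, 4))), t(s(4, 4), t(s(4, 4), 4))), 0)) = 1 + max(4, 0) = 5
depth(t(s(4, 0), s(s(s(s(t(0, 4), s(4, 4)), s(0, s(0, 4))), t(s(4, 4), t(s(4, 4), 4))), 0))) = 1 + max(1, 5) = 6
depth(t(t(t(s(0, 4), 0), s(s(4, 0), s(4, 0))), t(s(4, 0), s(s(s(s(t(0, 4), s(4, 4)), s(0, s(0, 4))), t(s(4, 4), t(s(4, 4), 4))), 0)))) = 1 + max(3, 6) = 7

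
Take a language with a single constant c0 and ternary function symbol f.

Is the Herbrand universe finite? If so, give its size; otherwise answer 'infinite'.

infinite

The signature has at least one function symbol (f, arity 3) and at least one constant (c0).
Iterating f gives infinitely many distinct ground terms: c0, f(c0, c0, c0), f(f(c0, c0, c0), f(c0, c0, c0), f(c0, c0, c0)), ...
So the Herbrand universe is infinite.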